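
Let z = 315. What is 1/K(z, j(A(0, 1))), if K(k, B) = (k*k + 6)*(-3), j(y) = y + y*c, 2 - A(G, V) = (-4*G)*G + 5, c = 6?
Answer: -1/297693 ≈ -3.3592e-6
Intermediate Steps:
A(G, V) = -3 + 4*G**2 (A(G, V) = 2 - ((-4*G)*G + 5) = 2 - (-4*G**2 + 5) = 2 - (5 - 4*G**2) = 2 + (-5 + 4*G**2) = -3 + 4*G**2)
j(y) = 7*y (j(y) = y + y*6 = y + 6*y = 7*y)
K(k, B) = -18 - 3*k**2 (K(k, B) = (k**2 + 6)*(-3) = (6 + k**2)*(-3) = -18 - 3*k**2)
1/K(z, j(A(0, 1))) = 1/(-18 - 3*315**2) = 1/(-18 - 3*99225) = 1/(-18 - 297675) = 1/(-297693) = -1/297693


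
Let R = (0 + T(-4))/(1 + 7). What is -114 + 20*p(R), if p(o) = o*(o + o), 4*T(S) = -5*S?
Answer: -787/8 ≈ -98.375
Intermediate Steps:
T(S) = -5*S/4 (T(S) = (-5*S)/4 = -5*S/4)
R = 5/8 (R = (0 - 5/4*(-4))/(1 + 7) = (0 + 5)/8 = 5*(⅛) = 5/8 ≈ 0.62500)
p(o) = 2*o² (p(o) = o*(2*o) = 2*o²)
-114 + 20*p(R) = -114 + 20*(2*(5/8)²) = -114 + 20*(2*(25/64)) = -114 + 20*(25/32) = -114 + 125/8 = -787/8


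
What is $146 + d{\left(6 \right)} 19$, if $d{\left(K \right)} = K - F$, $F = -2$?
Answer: $298$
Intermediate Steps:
$d{\left(K \right)} = 2 + K$ ($d{\left(K \right)} = K - -2 = K + 2 = 2 + K$)
$146 + d{\left(6 \right)} 19 = 146 + \left(2 + 6\right) 19 = 146 + 8 \cdot 19 = 146 + 152 = 298$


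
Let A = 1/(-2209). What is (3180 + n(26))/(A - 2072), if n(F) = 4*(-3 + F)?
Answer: -7227848/4577049 ≈ -1.5792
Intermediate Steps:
n(F) = -12 + 4*F
A = -1/2209 ≈ -0.00045269
(3180 + n(26))/(A - 2072) = (3180 + (-12 + 4*26))/(-1/2209 - 2072) = (3180 + (-12 + 104))/(-4577049/2209) = (3180 + 92)*(-2209/4577049) = 3272*(-2209/4577049) = -7227848/4577049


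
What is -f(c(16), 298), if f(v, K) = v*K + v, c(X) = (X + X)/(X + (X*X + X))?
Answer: -299/9 ≈ -33.222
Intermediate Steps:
c(X) = 2*X/(X² + 2*X) (c(X) = (2*X)/(X + (X² + X)) = (2*X)/(X + (X + X²)) = (2*X)/(X² + 2*X) = 2*X/(X² + 2*X))
f(v, K) = v + K*v (f(v, K) = K*v + v = v + K*v)
-f(c(16), 298) = -2/(2 + 16)*(1 + 298) = -2/18*299 = -2*(1/18)*299 = -299/9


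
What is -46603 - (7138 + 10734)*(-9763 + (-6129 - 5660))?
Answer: 385130741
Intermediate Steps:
-46603 - (7138 + 10734)*(-9763 + (-6129 - 5660)) = -46603 - 17872*(-9763 - 11789) = -46603 - 17872*(-21552) = -46603 - 1*(-385177344) = -46603 + 385177344 = 385130741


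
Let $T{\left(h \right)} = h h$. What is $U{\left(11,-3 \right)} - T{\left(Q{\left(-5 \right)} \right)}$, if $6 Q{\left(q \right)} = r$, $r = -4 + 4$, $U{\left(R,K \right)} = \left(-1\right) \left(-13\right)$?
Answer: $13$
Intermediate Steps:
$U{\left(R,K \right)} = 13$
$r = 0$
$Q{\left(q \right)} = 0$ ($Q{\left(q \right)} = \frac{1}{6} \cdot 0 = 0$)
$T{\left(h \right)} = h^{2}$
$U{\left(11,-3 \right)} - T{\left(Q{\left(-5 \right)} \right)} = 13 - 0^{2} = 13 - 0 = 13 + 0 = 13$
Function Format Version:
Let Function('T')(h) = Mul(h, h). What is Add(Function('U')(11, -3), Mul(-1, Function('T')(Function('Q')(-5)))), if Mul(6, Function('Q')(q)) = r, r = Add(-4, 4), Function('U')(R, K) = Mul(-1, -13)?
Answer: 13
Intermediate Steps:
Function('U')(R, K) = 13
r = 0
Function('Q')(q) = 0 (Function('Q')(q) = Mul(Rational(1, 6), 0) = 0)
Function('T')(h) = Pow(h, 2)
Add(Function('U')(11, -3), Mul(-1, Function('T')(Function('Q')(-5)))) = Add(13, Mul(-1, Pow(0, 2))) = Add(13, Mul(-1, 0)) = Add(13, 0) = 13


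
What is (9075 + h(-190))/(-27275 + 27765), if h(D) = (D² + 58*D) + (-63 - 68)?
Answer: 17012/245 ≈ 69.437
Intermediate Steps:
h(D) = -131 + D² + 58*D (h(D) = (D² + 58*D) - 131 = -131 + D² + 58*D)
(9075 + h(-190))/(-27275 + 27765) = (9075 + (-131 + (-190)² + 58*(-190)))/(-27275 + 27765) = (9075 + (-131 + 36100 - 11020))/490 = (9075 + 24949)*(1/490) = 34024*(1/490) = 17012/245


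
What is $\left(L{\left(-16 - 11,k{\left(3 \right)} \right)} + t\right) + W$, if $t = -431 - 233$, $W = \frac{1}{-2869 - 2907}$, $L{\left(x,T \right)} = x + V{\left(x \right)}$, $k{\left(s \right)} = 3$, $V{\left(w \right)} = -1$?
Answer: $- \frac{3996993}{5776} \approx -692.0$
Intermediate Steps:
$L{\left(x,T \right)} = -1 + x$ ($L{\left(x,T \right)} = x - 1 = -1 + x$)
$W = - \frac{1}{5776}$ ($W = \frac{1}{-5776} = - \frac{1}{5776} \approx -0.00017313$)
$t = -664$ ($t = -431 - 233 = -664$)
$\left(L{\left(-16 - 11,k{\left(3 \right)} \right)} + t\right) + W = \left(\left(-1 - 27\right) - 664\right) - \frac{1}{5776} = \left(-28 - 664\right) - \frac{1}{5776} = -692 - \frac{1}{5776} = - \frac{3996993}{5776}$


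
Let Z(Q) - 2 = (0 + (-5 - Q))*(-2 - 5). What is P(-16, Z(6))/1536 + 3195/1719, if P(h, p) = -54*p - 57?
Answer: -93471/97792 ≈ -0.95581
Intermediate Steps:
Z(Q) = 37 + 7*Q (Z(Q) = 2 + (0 + (-5 - Q))*(-2 - 5) = 2 + (-5 - Q)*(-7) = 2 + (35 + 7*Q) = 37 + 7*Q)
P(h, p) = -57 - 54*p
P(-16, Z(6))/1536 + 3195/1719 = (-57 - 54*(37 + 7*6))/1536 + 3195/1719 = (-57 - 54*(37 + 42))*(1/1536) + 3195*(1/1719) = (-57 - 54*79)*(1/1536) + 355/191 = (-57 - 4266)*(1/1536) + 355/191 = -4323*1/1536 + 355/191 = -1441/512 + 355/191 = -93471/97792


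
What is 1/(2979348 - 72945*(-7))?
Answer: 1/3489963 ≈ 2.8654e-7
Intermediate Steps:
1/(2979348 - 72945*(-7)) = 1/(2979348 - 1*(-510615)) = 1/(2979348 + 510615) = 1/3489963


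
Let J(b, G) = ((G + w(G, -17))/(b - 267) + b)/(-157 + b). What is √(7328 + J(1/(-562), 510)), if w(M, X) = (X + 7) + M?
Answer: √51384200424656965846715/2648020585 ≈ 85.604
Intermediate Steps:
w(M, X) = 7 + M + X (w(M, X) = (7 + X) + M = 7 + M + X)
J(b, G) = (b + (-10 + 2*G)/(-267 + b))/(-157 + b) (J(b, G) = ((G + (7 + G - 17))/(b - 267) + b)/(-157 + b) = ((G + (-10 + G))/(-267 + b) + b)/(-157 + b) = ((-10 + 2*G)/(-267 + b) + b)/(-157 + b) = (b + (-10 + 2*G)/(-267 + b))/(-157 + b))
√(7328 + J(1/(-562), 510)) = √(7328 + (-10 + (1/(-562))² - 267/(-562) + 2*510)/(41919 + (1/(-562))² - 424/(-562))) = √(7328 + (-10 + (-1/562)² - 267*(-1/562) + 1020)/(41919 + (-1/562)² - 424*(-1/562))) = √(7328 + (-10 + 1/315844 + 267/562 + 1020)/(41919 + 1/315844 + 212/281)) = √(7328 + (319152495/315844)/(13240102925/315844)) = √(7328 + (315844/13240102925)*(319152495/315844)) = √(7328 + 63830499/2648020585) = √(19404758677379/2648020585) = √51384200424656965846715/2648020585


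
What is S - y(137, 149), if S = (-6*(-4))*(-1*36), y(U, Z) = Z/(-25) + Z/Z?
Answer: -21476/25 ≈ -859.04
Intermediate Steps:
y(U, Z) = 1 - Z/25 (y(U, Z) = Z*(-1/25) + 1 = -Z/25 + 1 = 1 - Z/25)
S = -864 (S = 24*(-36) = -864)
S - y(137, 149) = -864 - (1 - 1/25*149) = -864 - (1 - 149/25) = -864 - 1*(-124/25) = -864 + 124/25 = -21476/25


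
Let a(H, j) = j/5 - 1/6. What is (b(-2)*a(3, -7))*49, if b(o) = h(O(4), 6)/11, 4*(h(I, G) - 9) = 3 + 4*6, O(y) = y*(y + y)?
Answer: -48363/440 ≈ -109.92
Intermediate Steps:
O(y) = 2*y² (O(y) = y*(2*y) = 2*y²)
h(I, G) = 63/4 (h(I, G) = 9 + (3 + 4*6)/4 = 9 + (3 + 24)/4 = 9 + (¼)*27 = 9 + 27/4 = 63/4)
a(H, j) = -⅙ + j/5 (a(H, j) = j*(⅕) - 1*⅙ = j/5 - ⅙ = -⅙ + j/5)
b(o) = 63/44 (b(o) = (63/4)/11 = (63/4)*(1/11) = 63/44)
(b(-2)*a(3, -7))*49 = (63*(-⅙ + (⅕)*(-7))/44)*49 = (63*(-⅙ - 7/5)/44)*49 = ((63/44)*(-47/30))*49 = -987/440*49 = -48363/440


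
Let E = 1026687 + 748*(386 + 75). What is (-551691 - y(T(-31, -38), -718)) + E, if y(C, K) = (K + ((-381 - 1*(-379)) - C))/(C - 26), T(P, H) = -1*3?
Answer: 23774179/29 ≈ 8.1980e+5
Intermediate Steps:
T(P, H) = -3
y(C, K) = (-2 + K - C)/(-26 + C) (y(C, K) = (K + ((-381 + 379) - C))/(-26 + C) = (K + (-2 - C))/(-26 + C) = (-2 + K - C)/(-26 + C))
E = 1371515 (E = 1026687 + 748*461 = 1026687 + 344828 = 1371515)
(-551691 - y(T(-31, -38), -718)) + E = (-551691 - (-2 - 718 - 1*(-3))/(-26 - 3)) + 1371515 = (-551691 - (-2 - 718 + 3)/(-29)) + 1371515 = (-551691 - (-1)*(-717)/29) + 1371515 = (-551691 - 1*717/29) + 1371515 = (-551691 - 717/29) + 1371515 = -15999756/29 + 1371515 = 23774179/29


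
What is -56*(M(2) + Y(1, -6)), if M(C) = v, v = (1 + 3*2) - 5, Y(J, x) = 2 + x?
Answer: 112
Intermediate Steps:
v = 2 (v = (1 + 6) - 5 = 7 - 5 = 2)
M(C) = 2
-56*(M(2) + Y(1, -6)) = -56*(2 + (2 - 6)) = -56*(2 - 4) = -56*(-2) = 112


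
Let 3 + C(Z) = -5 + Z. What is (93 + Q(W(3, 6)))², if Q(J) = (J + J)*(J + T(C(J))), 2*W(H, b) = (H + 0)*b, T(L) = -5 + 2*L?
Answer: 40401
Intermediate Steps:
C(Z) = -8 + Z (C(Z) = -3 + (-5 + Z) = -8 + Z)
W(H, b) = H*b/2 (W(H, b) = ((H + 0)*b)/2 = (H*b)/2 = H*b/2)
Q(J) = 2*J*(-21 + 3*J) (Q(J) = (J + J)*(J + (-5 + 2*(-8 + J))) = (2*J)*(J + (-5 + (-16 + 2*J))) = (2*J)*(J + (-21 + 2*J)) = (2*J)*(-21 + 3*J) = 2*J*(-21 + 3*J))
(93 + Q(W(3, 6)))² = (93 + 6*((½)*3*6)*(-7 + (½)*3*6))² = (93 + 6*9*(-7 + 9))² = (93 + 6*9*2)² = (93 + 108)² = 201² = 40401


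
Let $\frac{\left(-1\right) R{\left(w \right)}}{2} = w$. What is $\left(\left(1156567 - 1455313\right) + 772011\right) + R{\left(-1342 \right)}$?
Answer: $475949$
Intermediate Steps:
$R{\left(w \right)} = - 2 w$
$\left(\left(1156567 - 1455313\right) + 772011\right) + R{\left(-1342 \right)} = \left(\left(1156567 - 1455313\right) + 772011\right) - -2684 = \left(-298746 + 772011\right) + 2684 = 473265 + 2684 = 475949$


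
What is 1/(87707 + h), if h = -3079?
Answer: 1/84628 ≈ 1.1816e-5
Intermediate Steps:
1/(87707 + h) = 1/(87707 - 3079) = 1/84628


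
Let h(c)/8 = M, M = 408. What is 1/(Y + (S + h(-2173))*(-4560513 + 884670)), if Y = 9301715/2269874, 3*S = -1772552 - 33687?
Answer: 2269874/4996338549707739233 ≈ 4.5431e-13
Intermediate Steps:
h(c) = 3264 (h(c) = 8*408 = 3264)
S = -1806239/3 (S = (-1772552 - 33687)/3 = (⅓)*(-1806239) = -1806239/3 ≈ -6.0208e+5)
Y = 9301715/2269874 (Y = 9301715*(1/2269874) = 9301715/2269874 ≈ 4.0979)
1/(Y + (S + h(-2173))*(-4560513 + 884670)) = 1/(9301715/2269874 + (-1806239/3 + 3264)*(-4560513 + 884670)) = 1/(9301715/2269874 - 1796447/3*(-3675843)) = 1/(9301715/2269874 + 2201152376607) = 1/(4996338549707739233/2269874) = 2269874/4996338549707739233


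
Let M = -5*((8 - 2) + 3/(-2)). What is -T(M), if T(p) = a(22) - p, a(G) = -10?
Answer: -25/2 ≈ -12.500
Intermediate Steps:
M = -45/2 (M = -5*(6 + 3*(-½)) = -5*(6 - 3/2) = -5*9/2 = -45/2 ≈ -22.500)
T(p) = -10 - p
-T(M) = -(-10 - 1*(-45/2)) = -(-10 + 45/2) = -1*25/2 = -25/2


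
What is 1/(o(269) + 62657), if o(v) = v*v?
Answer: 1/135018 ≈ 7.4064e-6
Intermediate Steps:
o(v) = v**2
1/(o(269) + 62657) = 1/(269**2 + 62657) = 1/(72361 + 62657) = 1/135018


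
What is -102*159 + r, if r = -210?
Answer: -16428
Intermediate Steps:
-102*159 + r = -102*159 - 210 = -16218 - 210 = -16428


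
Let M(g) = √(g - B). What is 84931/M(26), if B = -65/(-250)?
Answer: 38605*√286/39 ≈ 16740.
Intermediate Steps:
B = 13/50 (B = -65*(-1/250) = 13/50 ≈ 0.26000)
M(g) = √(-13/50 + g) (M(g) = √(g - 1*13/50) = √(g - 13/50) = √(-13/50 + g))
84931/M(26) = 84931/((√(-26 + 100*26)/10)) = 84931/((√(-26 + 2600)/10)) = 84931/((√2574/10)) = 84931/(((3*√286)/10)) = 84931/((3*√286/10)) = 84931*(5*√286/429) = 38605*√286/39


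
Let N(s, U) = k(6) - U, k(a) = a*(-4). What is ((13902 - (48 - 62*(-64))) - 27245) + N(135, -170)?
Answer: -17213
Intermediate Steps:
k(a) = -4*a
N(s, U) = -24 - U (N(s, U) = -4*6 - U = -24 - U)
((13902 - (48 - 62*(-64))) - 27245) + N(135, -170) = ((13902 - (48 - 62*(-64))) - 27245) + (-24 - 1*(-170)) = ((13902 - (48 + 3968)) - 27245) + (-24 + 170) = ((13902 - 1*4016) - 27245) + 146 = ((13902 - 4016) - 27245) + 146 = (9886 - 27245) + 146 = -17359 + 146 = -17213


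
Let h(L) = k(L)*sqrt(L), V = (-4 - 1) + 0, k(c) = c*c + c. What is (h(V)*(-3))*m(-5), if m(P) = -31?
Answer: 1860*I*sqrt(5) ≈ 4159.1*I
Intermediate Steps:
k(c) = c + c**2 (k(c) = c**2 + c = c + c**2)
V = -5 (V = -5 + 0 = -5)
h(L) = L**(3/2)*(1 + L) (h(L) = (L*(1 + L))*sqrt(L) = L**(3/2)*(1 + L))
(h(V)*(-3))*m(-5) = (((-5)**(3/2)*(1 - 5))*(-3))*(-31) = ((-5*I*sqrt(5)*(-4))*(-3))*(-31) = ((20*I*sqrt(5))*(-3))*(-31) = -60*I*sqrt(5)*(-31) = 1860*I*sqrt(5)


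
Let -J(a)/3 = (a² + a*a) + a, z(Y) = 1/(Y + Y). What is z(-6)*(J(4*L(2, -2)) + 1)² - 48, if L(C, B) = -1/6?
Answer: -5185/108 ≈ -48.009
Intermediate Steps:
L(C, B) = -⅙ (L(C, B) = -1*⅙ = -⅙)
z(Y) = 1/(2*Y)
J(a) = -6*a² - 3*a (J(a) = -3*((a² + a*a) + a) = -3*((a² + a²) + a) = -3*(2*a² + a) = -3*(a + 2*a²) = -6*a² - 3*a)
z(-6)*(J(4*L(2, -2)) + 1)² - 48 = ((½)/(-6))*(-3*4*(-⅙)*(1 + 2*(4*(-⅙))) + 1)² - 48 = ((½)*(-⅙))*(-3*(-⅔)*(1 + 2*(-⅔)) + 1)² - 48 = -(-3*(-⅔)*(1 - 4/3) + 1)²/12 - 48 = -(-3*(-⅔)*(-⅓) + 1)²/12 - 48 = -(-⅔ + 1)²/12 - 48 = -(⅓)²/12 - 48 = -1/12*⅑ - 48 = -1/108 - 48 = -5185/108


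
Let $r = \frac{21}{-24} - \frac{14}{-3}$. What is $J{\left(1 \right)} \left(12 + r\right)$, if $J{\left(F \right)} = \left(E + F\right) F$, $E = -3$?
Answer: $- \frac{379}{12} \approx -31.583$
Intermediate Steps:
$r = \frac{91}{24}$ ($r = 21 \left(- \frac{1}{24}\right) - - \frac{14}{3} = - \frac{7}{8} + \frac{14}{3} = \frac{91}{24} \approx 3.7917$)
$J{\left(F \right)} = F \left(-3 + F\right)$ ($J{\left(F \right)} = \left(-3 + F\right) F = F \left(-3 + F\right)$)
$J{\left(1 \right)} \left(12 + r\right) = 1 \left(-3 + 1\right) \left(12 + \frac{91}{24}\right) = 1 \left(-2\right) \frac{379}{24} = \left(-2\right) \frac{379}{24} = - \frac{379}{12}$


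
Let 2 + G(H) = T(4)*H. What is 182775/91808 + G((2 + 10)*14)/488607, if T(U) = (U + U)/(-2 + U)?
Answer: 89366655785/44858031456 ≈ 1.9922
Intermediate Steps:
T(U) = 2*U/(-2 + U) (T(U) = (2*U)/(-2 + U) = 2*U/(-2 + U))
G(H) = -2 + 4*H (G(H) = -2 + (2*4/(-2 + 4))*H = -2 + (2*4/2)*H = -2 + (2*4*(½))*H = -2 + 4*H)
182775/91808 + G((2 + 10)*14)/488607 = 182775/91808 + (-2 + 4*((2 + 10)*14))/488607 = 182775*(1/91808) + (-2 + 4*(12*14))*(1/488607) = 182775/91808 + (-2 + 4*168)*(1/488607) = 182775/91808 + (-2 + 672)*(1/488607) = 182775/91808 + 670*(1/488607) = 182775/91808 + 670/488607 = 89366655785/44858031456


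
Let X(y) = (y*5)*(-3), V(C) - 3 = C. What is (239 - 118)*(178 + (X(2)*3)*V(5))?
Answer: -65582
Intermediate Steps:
V(C) = 3 + C
X(y) = -15*y (X(y) = (5*y)*(-3) = -15*y)
(239 - 118)*(178 + (X(2)*3)*V(5)) = (239 - 118)*(178 + (-15*2*3)*(3 + 5)) = 121*(178 - 30*3*8) = 121*(178 - 90*8) = 121*(178 - 720) = 121*(-542) = -65582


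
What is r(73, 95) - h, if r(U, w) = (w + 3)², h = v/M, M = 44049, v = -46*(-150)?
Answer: 141013232/14683 ≈ 9603.8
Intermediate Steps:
v = 6900
h = 2300/14683 (h = 6900/44049 = 6900*(1/44049) = 2300/14683 ≈ 0.15664)
r(U, w) = (3 + w)²
r(73, 95) - h = (3 + 95)² - 1*2300/14683 = 98² - 2300/14683 = 9604 - 2300/14683 = 141013232/14683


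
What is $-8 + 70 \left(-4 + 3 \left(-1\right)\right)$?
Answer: $-498$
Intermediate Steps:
$-8 + 70 \left(-4 + 3 \left(-1\right)\right) = -8 + 70 \left(-4 - 3\right) = -8 + 70 \left(-7\right) = -8 - 490 = -498$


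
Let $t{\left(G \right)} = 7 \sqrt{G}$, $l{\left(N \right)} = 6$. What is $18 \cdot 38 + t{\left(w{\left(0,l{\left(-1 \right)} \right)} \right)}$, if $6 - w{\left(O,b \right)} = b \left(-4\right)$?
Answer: $684 + 7 \sqrt{30} \approx 722.34$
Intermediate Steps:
$w{\left(O,b \right)} = 6 + 4 b$ ($w{\left(O,b \right)} = 6 - b \left(-4\right) = 6 - - 4 b = 6 + 4 b$)
$18 \cdot 38 + t{\left(w{\left(0,l{\left(-1 \right)} \right)} \right)} = 18 \cdot 38 + 7 \sqrt{6 + 4 \cdot 6} = 684 + 7 \sqrt{6 + 24} = 684 + 7 \sqrt{30}$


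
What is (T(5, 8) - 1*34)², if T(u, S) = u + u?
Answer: 576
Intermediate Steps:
T(u, S) = 2*u
(T(5, 8) - 1*34)² = (2*5 - 1*34)² = (10 - 34)² = (-24)² = 576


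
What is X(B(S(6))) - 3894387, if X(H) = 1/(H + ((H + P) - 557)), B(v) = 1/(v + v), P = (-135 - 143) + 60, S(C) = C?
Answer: -18105005169/4649 ≈ -3.8944e+6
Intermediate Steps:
P = -218 (P = -278 + 60 = -218)
B(v) = 1/(2*v)
X(H) = 1/(-775 + 2*H) (X(H) = 1/(H + ((H - 218) - 557)) = 1/(H + ((-218 + H) - 557)) = 1/(H + (-775 + H)) = 1/(-775 + 2*H))
X(B(S(6))) - 3894387 = 1/(-775 + 2*((½)/6)) - 3894387 = 1/(-775 + 2*((½)*(⅙))) - 3894387 = 1/(-775 + 2*(1/12)) - 3894387 = 1/(-775 + ⅙) - 3894387 = 1/(-4649/6) - 3894387 = -6/4649 - 3894387 = -18105005169/4649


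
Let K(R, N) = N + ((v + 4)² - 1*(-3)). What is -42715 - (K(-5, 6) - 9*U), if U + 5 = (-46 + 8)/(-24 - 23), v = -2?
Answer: -2009989/47 ≈ -42766.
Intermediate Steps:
U = -197/47 (U = -5 + (-46 + 8)/(-24 - 23) = -5 - 38/(-47) = -5 - 38*(-1/47) = -5 + 38/47 = -197/47 ≈ -4.1915)
K(R, N) = 7 + N (K(R, N) = N + ((-2 + 4)² - 1*(-3)) = N + (2² + 3) = N + (4 + 3) = N + 7 = 7 + N)
-42715 - (K(-5, 6) - 9*U) = -42715 - ((7 + 6) - 9*(-197/47)) = -42715 - (13 + 1773/47) = -42715 - 1*2384/47 = -42715 - 2384/47 = -2009989/47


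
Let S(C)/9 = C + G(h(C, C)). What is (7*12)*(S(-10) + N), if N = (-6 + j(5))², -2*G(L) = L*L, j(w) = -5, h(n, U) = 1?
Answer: 2226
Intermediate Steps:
G(L) = -L²/2 (G(L) = -L*L/2 = -L²/2)
N = 121 (N = (-6 - 5)² = (-11)² = 121)
S(C) = -9/2 + 9*C (S(C) = 9*(C - ½*1²) = 9*(C - ½*1) = 9*(C - ½) = 9*(-½ + C) = -9/2 + 9*C)
(7*12)*(S(-10) + N) = (7*12)*((-9/2 + 9*(-10)) + 121) = 84*((-9/2 - 90) + 121) = 84*(-189/2 + 121) = 84*(53/2) = 2226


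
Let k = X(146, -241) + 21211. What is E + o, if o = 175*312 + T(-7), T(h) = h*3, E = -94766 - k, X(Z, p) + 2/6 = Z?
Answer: -184631/3 ≈ -61544.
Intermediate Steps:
X(Z, p) = -1/3 + Z
k = 64070/3 (k = (-1/3 + 146) + 21211 = 437/3 + 21211 = 64070/3 ≈ 21357.)
E = -348368/3 (E = -94766 - 1*64070/3 = -94766 - 64070/3 = -348368/3 ≈ -1.1612e+5)
T(h) = 3*h
o = 54579 (o = 175*312 + 3*(-7) = 54600 - 21 = 54579)
E + o = -348368/3 + 54579 = -184631/3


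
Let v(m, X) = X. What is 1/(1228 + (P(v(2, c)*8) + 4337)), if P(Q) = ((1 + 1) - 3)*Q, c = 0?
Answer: 1/5565 ≈ 0.00017969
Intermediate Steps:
P(Q) = -Q (P(Q) = (2 - 3)*Q = -Q)
1/(1228 + (P(v(2, c)*8) + 4337)) = 1/(1228 + (-0*8 + 4337)) = 1/(1228 + (-1*0 + 4337)) = 1/(1228 + (0 + 4337)) = 1/(1228 + 4337) = 1/5565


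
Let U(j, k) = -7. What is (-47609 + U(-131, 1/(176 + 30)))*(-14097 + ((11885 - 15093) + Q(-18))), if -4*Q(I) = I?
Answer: 823780608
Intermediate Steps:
Q(I) = -I/4
(-47609 + U(-131, 1/(176 + 30)))*(-14097 + ((11885 - 15093) + Q(-18))) = (-47609 - 7)*(-14097 + ((11885 - 15093) - ¼*(-18))) = -47616*(-14097 + (-3208 + 9/2)) = -47616*(-14097 - 6407/2) = -47616*(-34601/2) = 823780608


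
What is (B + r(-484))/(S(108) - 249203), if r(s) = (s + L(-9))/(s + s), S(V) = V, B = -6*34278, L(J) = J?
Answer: 199086131/241123960 ≈ 0.82566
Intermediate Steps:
B = -205668
r(s) = (-9 + s)/(2*s) (r(s) = (s - 9)/(s + s) = (-9 + s)/((2*s)) = (-9 + s)*(1/(2*s)) = (-9 + s)/(2*s))
(B + r(-484))/(S(108) - 249203) = (-205668 + (½)*(-9 - 484)/(-484))/(108 - 249203) = (-205668 + (½)*(-1/484)*(-493))/(-249095) = (-205668 + 493/968)*(-1/249095) = -199086131/968*(-1/249095) = 199086131/241123960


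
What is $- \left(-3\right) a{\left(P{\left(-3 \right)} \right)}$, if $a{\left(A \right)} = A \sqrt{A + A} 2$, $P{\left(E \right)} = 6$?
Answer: $72 \sqrt{3} \approx 124.71$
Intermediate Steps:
$a{\left(A \right)} = 2 \sqrt{2} A^{\frac{3}{2}}$ ($a{\left(A \right)} = A \sqrt{2 A} 2 = A \sqrt{2} \sqrt{A} 2 = \sqrt{2} A^{\frac{3}{2}} \cdot 2 = 2 \sqrt{2} A^{\frac{3}{2}}$)
$- \left(-3\right) a{\left(P{\left(-3 \right)} \right)} = - \left(-3\right) 2 \sqrt{2} \cdot 6^{\frac{3}{2}} = - \left(-3\right) 2 \sqrt{2} \cdot 6 \sqrt{6} = - \left(-3\right) 24 \sqrt{3} = - \left(-72\right) \sqrt{3} = 72 \sqrt{3}$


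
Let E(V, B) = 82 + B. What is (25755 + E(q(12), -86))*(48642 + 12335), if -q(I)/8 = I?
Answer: 1570218727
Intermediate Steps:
q(I) = -8*I
(25755 + E(q(12), -86))*(48642 + 12335) = (25755 + (82 - 86))*(48642 + 12335) = (25755 - 4)*60977 = 25751*60977 = 1570218727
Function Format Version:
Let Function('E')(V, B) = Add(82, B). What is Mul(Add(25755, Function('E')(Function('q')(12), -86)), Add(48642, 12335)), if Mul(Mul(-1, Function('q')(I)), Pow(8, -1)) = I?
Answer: 1570218727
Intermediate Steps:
Function('q')(I) = Mul(-8, I)
Mul(Add(25755, Function('E')(Function('q')(12), -86)), Add(48642, 12335)) = Mul(Add(25755, Add(82, -86)), Add(48642, 12335)) = Mul(Add(25755, -4), 60977) = Mul(25751, 60977) = 1570218727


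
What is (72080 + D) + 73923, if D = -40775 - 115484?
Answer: -10256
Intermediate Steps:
D = -156259
(72080 + D) + 73923 = (72080 - 156259) + 73923 = -84179 + 73923 = -10256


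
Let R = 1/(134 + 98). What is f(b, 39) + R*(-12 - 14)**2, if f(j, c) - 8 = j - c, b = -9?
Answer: -2151/58 ≈ -37.086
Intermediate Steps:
f(j, c) = 8 + j - c (f(j, c) = 8 + (j - c) = 8 + j - c)
R = 1/232 ≈ 0.0043103
f(b, 39) + R*(-12 - 14)**2 = (8 - 9 - 1*39) + (-12 - 14)**2/232 = (8 - 9 - 39) + (1/232)*(-26)**2 = -40 + (1/232)*676 = -40 + 169/58 = -2151/58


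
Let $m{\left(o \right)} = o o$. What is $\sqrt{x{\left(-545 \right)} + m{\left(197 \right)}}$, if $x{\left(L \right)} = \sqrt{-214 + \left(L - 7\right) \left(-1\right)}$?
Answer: $\sqrt{38809 + 13 \sqrt{2}} \approx 197.05$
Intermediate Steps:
$m{\left(o \right)} = o^{2}$
$x{\left(L \right)} = \sqrt{-207 - L}$ ($x{\left(L \right)} = \sqrt{-214 + \left(-7 + L\right) \left(-1\right)} = \sqrt{-214 - \left(-7 + L\right)} = \sqrt{-207 - L}$)
$\sqrt{x{\left(-545 \right)} + m{\left(197 \right)}} = \sqrt{\sqrt{-207 - -545} + 197^{2}} = \sqrt{\sqrt{-207 + 545} + 38809} = \sqrt{\sqrt{338} + 38809} = \sqrt{13 \sqrt{2} + 38809} = \sqrt{38809 + 13 \sqrt{2}}$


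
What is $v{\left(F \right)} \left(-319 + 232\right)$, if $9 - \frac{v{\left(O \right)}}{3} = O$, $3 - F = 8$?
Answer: $-3654$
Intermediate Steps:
$F = -5$ ($F = 3 - 8 = -5$)
$v{\left(O \right)} = 27 - 3 O$
$v{\left(F \right)} \left(-319 + 232\right) = \left(27 - -15\right) \left(-319 + 232\right) = \left(27 + 15\right) \left(-87\right) = 42 \left(-87\right) = -3654$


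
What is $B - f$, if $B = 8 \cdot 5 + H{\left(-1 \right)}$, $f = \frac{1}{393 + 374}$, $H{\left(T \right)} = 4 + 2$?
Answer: $\frac{35281}{767} \approx 45.999$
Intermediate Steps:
$H{\left(T \right)} = 6$
$f = \frac{1}{767} \approx 0.0013038$
$B = 46$ ($B = 8 \cdot 5 + 6 = 40 + 6 = 46$)
$B - f = 46 - \frac{1}{767} = \frac{35281}{767}$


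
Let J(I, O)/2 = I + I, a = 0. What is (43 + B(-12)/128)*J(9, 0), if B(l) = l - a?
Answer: 12357/8 ≈ 1544.6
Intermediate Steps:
B(l) = l (B(l) = l - 1*0 = l + 0 = l)
J(I, O) = 4*I (J(I, O) = 2*(I + I) = 2*(2*I) = 4*I)
(43 + B(-12)/128)*J(9, 0) = (43 - 12/128)*(4*9) = (43 - 12*1/128)*36 = (43 - 3/32)*36 = (1373/32)*36 = 12357/8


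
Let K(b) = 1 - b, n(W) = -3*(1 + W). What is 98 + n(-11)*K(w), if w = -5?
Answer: 278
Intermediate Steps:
n(W) = -3 - 3*W
98 + n(-11)*K(w) = 98 + (-3 - 3*(-11))*(1 - 1*(-5)) = 98 + (-3 + 33)*(1 + 5) = 98 + 30*6 = 98 + 180 = 278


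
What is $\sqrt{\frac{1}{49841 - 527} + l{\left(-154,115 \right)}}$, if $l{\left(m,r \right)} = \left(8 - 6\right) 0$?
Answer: $\frac{\sqrt{49314}}{49314} \approx 0.0045031$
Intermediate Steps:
$l{\left(m,r \right)} = 0$ ($l{\left(m,r \right)} = 2 \cdot 0 = 0$)
$\sqrt{\frac{1}{49841 - 527} + l{\left(-154,115 \right)}} = \sqrt{\frac{1}{49841 - 527} + 0} = \sqrt{\frac{1}{49314} + 0} = \sqrt{\frac{1}{49314}} = \frac{\sqrt{49314}}{49314}$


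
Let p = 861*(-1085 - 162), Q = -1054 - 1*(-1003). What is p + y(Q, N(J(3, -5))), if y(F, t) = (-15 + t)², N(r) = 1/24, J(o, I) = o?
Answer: -618303311/576 ≈ -1.0734e+6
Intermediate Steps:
Q = -51 (Q = -1054 + 1003 = -51)
N(r) = 1/24
p = -1073667 (p = 861*(-1247) = -1073667)
p + y(Q, N(J(3, -5))) = -1073667 + (-15 + 1/24)² = -1073667 + (-359/24)² = -1073667 + 128881/576 = -618303311/576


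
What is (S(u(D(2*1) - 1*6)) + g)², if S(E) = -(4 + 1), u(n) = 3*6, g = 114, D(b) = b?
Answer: 11881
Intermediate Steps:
u(n) = 18
S(E) = -5 (S(E) = -1*5 = -5)
(S(u(D(2*1) - 1*6)) + g)² = (-5 + 114)² = 109² = 11881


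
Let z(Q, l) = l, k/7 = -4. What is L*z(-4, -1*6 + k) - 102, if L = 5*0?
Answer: -102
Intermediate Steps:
k = -28 (k = 7*(-4) = -28)
L = 0
L*z(-4, -1*6 + k) - 102 = 0*(-1*6 - 28) - 102 = 0*(-6 - 28) - 102 = 0*(-34) - 102 = 0 - 102 = -102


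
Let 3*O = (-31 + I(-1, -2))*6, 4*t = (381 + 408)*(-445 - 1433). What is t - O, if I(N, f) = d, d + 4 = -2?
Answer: -740723/2 ≈ -3.7036e+5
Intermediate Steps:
d = -6 (d = -4 - 2 = -6)
I(N, f) = -6
t = -740871/2 (t = ((381 + 408)*(-445 - 1433))/4 = (789*(-1878))/4 = (¼)*(-1481742) = -740871/2 ≈ -3.7044e+5)
O = -74 (O = ((-31 - 6)*6)/3 = (-37*6)/3 = (⅓)*(-222) = -74)
t - O = -740871/2 - 1*(-74) = -740871/2 + 74 = -740723/2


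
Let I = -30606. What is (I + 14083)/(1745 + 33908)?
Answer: -16523/35653 ≈ -0.46344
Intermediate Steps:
(I + 14083)/(1745 + 33908) = (-30606 + 14083)/(1745 + 33908) = -16523/35653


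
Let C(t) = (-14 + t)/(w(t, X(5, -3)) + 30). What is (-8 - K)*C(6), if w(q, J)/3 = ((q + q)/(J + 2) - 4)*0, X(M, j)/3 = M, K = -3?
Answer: 4/3 ≈ 1.3333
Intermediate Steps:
X(M, j) = 3*M
w(q, J) = 0 (w(q, J) = 3*(((q + q)/(J + 2) - 4)*0) = 3*(((2*q)/(2 + J) - 4)*0) = 3*((2*q/(2 + J) - 4)*0) = 3*((-4 + 2*q/(2 + J))*0) = 3*0 = 0)
C(t) = -7/15 + t/30 (C(t) = (-14 + t)/(0 + 30) = (-14 + t)/30 = (-14 + t)*(1/30) = -7/15 + t/30)
(-8 - K)*C(6) = (-8 - 1*(-3))*(-7/15 + (1/30)*6) = (-8 + 3)*(-7/15 + 1/5) = -5*(-4/15) = 4/3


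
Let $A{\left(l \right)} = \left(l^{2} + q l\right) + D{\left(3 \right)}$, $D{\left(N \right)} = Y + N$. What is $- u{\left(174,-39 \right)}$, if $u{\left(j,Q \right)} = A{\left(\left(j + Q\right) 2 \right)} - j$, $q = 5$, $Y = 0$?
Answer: $-74079$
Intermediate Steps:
$D{\left(N \right)} = N$ ($D{\left(N \right)} = 0 + N = N$)
$A{\left(l \right)} = 3 + l^{2} + 5 l$ ($A{\left(l \right)} = \left(l^{2} + 5 l\right) + 3 = 3 + l^{2} + 5 l$)
$u{\left(j,Q \right)} = 3 + \left(2 Q + 2 j\right)^{2} + 9 j + 10 Q$ ($u{\left(j,Q \right)} = \left(3 + \left(\left(j + Q\right) 2\right)^{2} + 5 \left(j + Q\right) 2\right) - j = \left(3 + \left(\left(Q + j\right) 2\right)^{2} + 5 \left(Q + j\right) 2\right) - j = \left(3 + \left(2 Q + 2 j\right)^{2} + 5 \left(2 Q + 2 j\right)\right) - j = \left(3 + \left(2 Q + 2 j\right)^{2} + \left(10 Q + 10 j\right)\right) - j = \left(3 + \left(2 Q + 2 j\right)^{2} + 10 Q + 10 j\right) - j = 3 + \left(2 Q + 2 j\right)^{2} + 9 j + 10 Q$)
$- u{\left(174,-39 \right)} = - (3 + 4 \left(-39 + 174\right)^{2} + 9 \cdot 174 + 10 \left(-39\right)) = - (3 + 4 \cdot 135^{2} + 1566 - 390) = - (3 + 4 \cdot 18225 + 1566 - 390) = - (3 + 72900 + 1566 - 390) = \left(-1\right) 74079 = -74079$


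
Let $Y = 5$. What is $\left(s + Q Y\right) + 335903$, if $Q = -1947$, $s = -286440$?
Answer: $39728$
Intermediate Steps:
$\left(s + Q Y\right) + 335903 = \left(-286440 - 9735\right) + 335903 = -296175 + 335903 = 39728$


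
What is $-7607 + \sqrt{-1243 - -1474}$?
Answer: $-7607 + \sqrt{231} \approx -7591.8$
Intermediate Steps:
$-7607 + \sqrt{-1243 - -1474} = -7607 + \sqrt{-1243 + 1474} = -7607 + \sqrt{231}$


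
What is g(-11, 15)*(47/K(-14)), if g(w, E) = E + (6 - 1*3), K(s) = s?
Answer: -423/7 ≈ -60.429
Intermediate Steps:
g(w, E) = 3 + E (g(w, E) = E + (6 - 3) = E + 3 = 3 + E)
g(-11, 15)*(47/K(-14)) = (3 + 15)*(47/(-14)) = 18*(47*(-1/14)) = 18*(-47/14) = -423/7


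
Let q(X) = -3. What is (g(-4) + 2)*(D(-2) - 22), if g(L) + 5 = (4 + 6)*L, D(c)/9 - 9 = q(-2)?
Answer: -1376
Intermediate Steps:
D(c) = 54 (D(c) = 81 + 9*(-3) = 81 - 27 = 54)
g(L) = -5 + 10*L (g(L) = -5 + (4 + 6)*L = -5 + 10*L)
(g(-4) + 2)*(D(-2) - 22) = ((-5 + 10*(-4)) + 2)*(54 - 22) = ((-5 - 40) + 2)*32 = (-45 + 2)*32 = -43*32 = -1376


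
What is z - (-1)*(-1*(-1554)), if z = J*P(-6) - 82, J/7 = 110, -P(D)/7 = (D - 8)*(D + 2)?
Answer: -300368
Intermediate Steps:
P(D) = -7*(-8 + D)*(2 + D) (P(D) = -7*(D - 8)*(D + 2) = -7*(-8 + D)*(2 + D))
J = 770 (J = 7*110 = 770)
z = -301922 (z = 770*(112 - 7*(-6)**2 + 42*(-6)) - 82 = 770*(112 - 7*36 - 252) - 82 = 770*(112 - 252 - 252) - 82 = 770*(-392) - 82 = -301840 - 82 = -301922)
z - (-1)*(-1*(-1554)) = -301922 - (-1)*(-1*(-1554)) = -301922 - (-1)*1554 = -301922 - 1*(-1554) = -301922 + 1554 = -300368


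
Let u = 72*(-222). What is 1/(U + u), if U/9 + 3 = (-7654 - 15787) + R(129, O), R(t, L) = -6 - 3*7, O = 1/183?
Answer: -1/227223 ≈ -4.4010e-6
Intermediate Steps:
O = 1/183 ≈ 0.0054645
R(t, L) = -27 (R(t, L) = -6 - 21 = -27)
U = -211239 (U = -27 + 9*((-7654 - 15787) - 27) = -27 + 9*(-23441 - 27) = -27 + 9*(-23468) = -27 - 211212 = -211239)
u = -15984
1/(U + u) = 1/(-211239 - 15984) = 1/(-227223) = -1/227223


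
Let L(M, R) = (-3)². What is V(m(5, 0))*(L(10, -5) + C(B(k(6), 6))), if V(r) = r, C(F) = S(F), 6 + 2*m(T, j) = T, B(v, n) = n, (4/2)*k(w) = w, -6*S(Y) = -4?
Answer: -29/6 ≈ -4.8333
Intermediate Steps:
L(M, R) = 9
S(Y) = ⅔ (S(Y) = -⅙*(-4) = ⅔)
k(w) = w/2
m(T, j) = -3 + T/2
C(F) = ⅔
V(m(5, 0))*(L(10, -5) + C(B(k(6), 6))) = (-3 + (½)*5)*(9 + ⅔) = (-3 + 5/2)*(29/3) = -½*29/3 = -29/6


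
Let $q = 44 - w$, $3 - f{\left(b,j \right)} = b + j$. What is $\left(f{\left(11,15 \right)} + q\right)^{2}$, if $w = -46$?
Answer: $4489$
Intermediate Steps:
$f{\left(b,j \right)} = 3 - b - j$ ($f{\left(b,j \right)} = 3 - \left(b + j\right) = 3 - b - j$)
$q = 90$ ($q = 44 - -46 = 44 + 46 = 90$)
$\left(f{\left(11,15 \right)} + q\right)^{2} = \left(\left(3 - 11 - 15\right) + 90\right)^{2} = \left(-23 + 90\right)^{2} = 67^{2} = 4489$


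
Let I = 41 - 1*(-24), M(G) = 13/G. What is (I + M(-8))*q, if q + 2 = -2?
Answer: -507/2 ≈ -253.50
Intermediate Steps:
q = -4 (q = -2 - 2 = -4)
I = 65 (I = 41 + 24 = 65)
(I + M(-8))*q = (65 + 13/(-8))*(-4) = (65 + 13*(-⅛))*(-4) = (65 - 13/8)*(-4) = (507/8)*(-4) = -507/2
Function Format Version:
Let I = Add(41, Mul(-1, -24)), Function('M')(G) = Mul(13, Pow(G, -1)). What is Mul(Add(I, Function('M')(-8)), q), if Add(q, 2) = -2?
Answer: Rational(-507, 2) ≈ -253.50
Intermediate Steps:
q = -4 (q = Add(-2, -2) = -4)
I = 65 (I = Add(41, 24) = 65)
Mul(Add(I, Function('M')(-8)), q) = Mul(Add(65, Mul(13, Pow(-8, -1))), -4) = Mul(Add(65, Mul(13, Rational(-1, 8))), -4) = Mul(Add(65, Rational(-13, 8)), -4) = Mul(Rational(507, 8), -4) = Rational(-507, 2)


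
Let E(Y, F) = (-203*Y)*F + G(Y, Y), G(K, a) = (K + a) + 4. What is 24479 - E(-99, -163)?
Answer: 3300484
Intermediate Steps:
G(K, a) = 4 + K + a
E(Y, F) = 4 + 2*Y - 203*F*Y (E(Y, F) = (-203*Y)*F + (4 + Y + Y) = -203*F*Y + (4 + 2*Y) = 4 + 2*Y - 203*F*Y)
24479 - E(-99, -163) = 24479 - (4 + 2*(-99) - 203*(-163)*(-99)) = 24479 - (4 - 198 - 3275811) = 24479 - 1*(-3276005) = 24479 + 3276005 = 3300484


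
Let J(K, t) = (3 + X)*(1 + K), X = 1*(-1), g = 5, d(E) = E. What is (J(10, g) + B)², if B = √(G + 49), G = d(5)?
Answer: 538 + 132*√6 ≈ 861.33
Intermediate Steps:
G = 5
X = -1
B = 3*√6 (B = √(5 + 49) = √54 = 3*√6 ≈ 7.3485)
J(K, t) = 2 + 2*K (J(K, t) = (3 - 1)*(1 + K) = 2*(1 + K) = 2 + 2*K)
(J(10, g) + B)² = ((2 + 2*10) + 3*√6)² = ((2 + 20) + 3*√6)² = (22 + 3*√6)²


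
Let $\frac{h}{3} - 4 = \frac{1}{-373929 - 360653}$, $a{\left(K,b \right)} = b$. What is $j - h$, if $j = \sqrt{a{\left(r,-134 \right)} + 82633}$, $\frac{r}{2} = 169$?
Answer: $- \frac{8814981}{734582} + \sqrt{82499} \approx 275.23$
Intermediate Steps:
$r = 338$ ($r = 2 \cdot 169 = 338$)
$j = \sqrt{82499}$ ($j = \sqrt{-134 + 82633} = \sqrt{82499} \approx 287.23$)
$h = \frac{8814981}{734582}$ ($h = 12 + \frac{3}{-373929 - 360653} = 12 + \frac{3}{-734582} = 12 + 3 \left(- \frac{1}{734582}\right) = 12 - \frac{3}{734582} = \frac{8814981}{734582} \approx 12.0$)
$j - h = \sqrt{82499} - \frac{8814981}{734582} = - \frac{8814981}{734582} + \sqrt{82499}$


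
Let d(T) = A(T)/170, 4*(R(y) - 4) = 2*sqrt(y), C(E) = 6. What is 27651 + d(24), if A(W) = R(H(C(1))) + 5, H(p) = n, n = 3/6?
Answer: 4700679/170 + sqrt(2)/680 ≈ 27651.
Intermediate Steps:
n = 1/2 (n = 3*(1/6) = 1/2 ≈ 0.50000)
H(p) = 1/2
R(y) = 4 + sqrt(y)/2 (R(y) = 4 + (2*sqrt(y))/4 = 4 + sqrt(y)/2)
A(W) = 9 + sqrt(2)/4 (A(W) = (4 + sqrt(1/2)/2) + 5 = (4 + (sqrt(2)/2)/2) + 5 = (4 + sqrt(2)/4) + 5 = 9 + sqrt(2)/4)
d(T) = 9/170 + sqrt(2)/680 (d(T) = (9 + sqrt(2)/4)/170 = (9 + sqrt(2)/4)*(1/170) = 9/170 + sqrt(2)/680)
27651 + d(24) = 27651 + (9/170 + sqrt(2)/680) = 4700679/170 + sqrt(2)/680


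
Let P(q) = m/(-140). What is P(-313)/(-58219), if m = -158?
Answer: -79/4075330 ≈ -1.9385e-5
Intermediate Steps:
P(q) = 79/70 (P(q) = -158/(-140) = -158*(-1/140) = 79/70)
P(-313)/(-58219) = (79/70)/(-58219) = (79/70)*(-1/58219) = -79/4075330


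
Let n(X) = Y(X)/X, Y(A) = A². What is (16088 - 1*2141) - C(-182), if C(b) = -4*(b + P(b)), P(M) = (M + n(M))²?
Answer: 543203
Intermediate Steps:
n(X) = X (n(X) = X²/X = X)
P(M) = 4*M² (P(M) = (M + M)² = (2*M)² = 4*M²)
C(b) = -16*b² - 4*b (C(b) = -4*(b + 4*b²) = -16*b² - 4*b)
(16088 - 1*2141) - C(-182) = (16088 - 1*2141) - 4*(-182)*(-1 - 4*(-182)) = (16088 - 2141) - 4*(-182)*(-1 + 728) = 13947 - 4*(-182)*727 = 13947 - 1*(-529256) = 13947 + 529256 = 543203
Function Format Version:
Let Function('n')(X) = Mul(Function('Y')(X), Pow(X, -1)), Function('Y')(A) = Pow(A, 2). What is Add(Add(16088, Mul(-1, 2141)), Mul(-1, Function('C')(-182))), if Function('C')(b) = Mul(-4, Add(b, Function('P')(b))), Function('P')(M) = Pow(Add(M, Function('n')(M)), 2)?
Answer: 543203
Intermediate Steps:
Function('n')(X) = X (Function('n')(X) = Mul(Pow(X, 2), Pow(X, -1)) = X)
Function('P')(M) = Mul(4, Pow(M, 2)) (Function('P')(M) = Pow(Add(M, M), 2) = Pow(Mul(2, M), 2) = Mul(4, Pow(M, 2)))
Function('C')(b) = Add(Mul(-16, Pow(b, 2)), Mul(-4, b)) (Function('C')(b) = Mul(-4, Add(b, Mul(4, Pow(b, 2)))) = Add(Mul(-16, Pow(b, 2)), Mul(-4, b)))
Add(Add(16088, Mul(-1, 2141)), Mul(-1, Function('C')(-182))) = Add(Add(16088, Mul(-1, 2141)), Mul(-1, Mul(4, -182, Add(-1, Mul(-4, -182))))) = Add(Add(16088, -2141), Mul(-1, Mul(4, -182, Add(-1, 728)))) = Add(13947, Mul(-1, Mul(4, -182, 727))) = Add(13947, Mul(-1, -529256)) = Add(13947, 529256) = 543203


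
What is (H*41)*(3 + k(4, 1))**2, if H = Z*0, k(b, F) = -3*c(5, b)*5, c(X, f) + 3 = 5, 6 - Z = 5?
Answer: 0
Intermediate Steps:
Z = 1 (Z = 6 - 1*5 = 6 - 5 = 1)
c(X, f) = 2 (c(X, f) = -3 + 5 = 2)
k(b, F) = -30 (k(b, F) = -3*2*5 = -6*5 = -30)
H = 0 (H = 1*0 = 0)
(H*41)*(3 + k(4, 1))**2 = (0*41)*(3 - 30)**2 = 0*(-27)**2 = 0*729 = 0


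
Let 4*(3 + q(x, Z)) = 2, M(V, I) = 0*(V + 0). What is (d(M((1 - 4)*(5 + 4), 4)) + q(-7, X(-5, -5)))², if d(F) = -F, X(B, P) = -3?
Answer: 25/4 ≈ 6.2500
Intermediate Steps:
M(V, I) = 0 (M(V, I) = 0*V = 0)
q(x, Z) = -5/2 (q(x, Z) = -3 + (¼)*2 = -3 + ½ = -5/2)
(d(M((1 - 4)*(5 + 4), 4)) + q(-7, X(-5, -5)))² = (-1*0 - 5/2)² = (0 - 5/2)² = (-5/2)² = 25/4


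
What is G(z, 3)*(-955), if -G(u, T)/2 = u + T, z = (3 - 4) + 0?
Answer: 3820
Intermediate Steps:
z = -1 (z = -1 + 0 = -1)
G(u, T) = -2*T - 2*u (G(u, T) = -2*(u + T) = -2*(T + u) = -2*T - 2*u)
G(z, 3)*(-955) = (-2*3 - 2*(-1))*(-955) = (-6 + 2)*(-955) = -4*(-955) = 3820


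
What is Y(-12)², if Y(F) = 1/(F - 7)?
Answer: 1/361 ≈ 0.0027701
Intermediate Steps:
Y(F) = 1/(-7 + F)
Y(-12)² = (1/(-7 - 12))² = (1/(-19))² = (-1/19)² = 1/361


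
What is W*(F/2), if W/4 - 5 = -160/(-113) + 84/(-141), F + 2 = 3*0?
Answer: -123644/5311 ≈ -23.281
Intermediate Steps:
F = -2 (F = -2 + 3*0 = -2 + 0 = -2)
W = 123644/5311 (W = 20 + 4*(-160/(-113) + 84/(-141)) = 20 + 4*(-160*(-1/113) + 84*(-1/141)) = 20 + 4*(160/113 - 28/47) = 20 + 4*(4356/5311) = 20 + 17424/5311 = 123644/5311 ≈ 23.281)
W*(F/2) = 123644*(-2/2)/5311 = 123644*(-2*½)/5311 = (123644/5311)*(-1) = -123644/5311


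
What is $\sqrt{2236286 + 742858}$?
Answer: $6 \sqrt{82754} \approx 1726.0$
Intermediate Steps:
$\sqrt{2236286 + 742858} = \sqrt{2979144} = 6 \sqrt{82754}$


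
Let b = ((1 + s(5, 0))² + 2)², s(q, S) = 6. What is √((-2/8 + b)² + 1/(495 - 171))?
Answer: √8766015133/36 ≈ 2600.8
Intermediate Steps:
b = 2601 (b = ((1 + 6)² + 2)² = (7² + 2)² = (49 + 2)² = 51² = 2601)
√((-2/8 + b)² + 1/(495 - 171)) = √((-2/8 + 2601)² + 1/(495 - 171)) = √((-2*⅛ + 2601)² + 1/324) = √((-¼ + 2601)² + 1/324) = √((10403/4)² + 1/324) = √(108222409/16 + 1/324) = √(8766015133/1296) = √8766015133/36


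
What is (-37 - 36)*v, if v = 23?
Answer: -1679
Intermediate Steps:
(-37 - 36)*v = (-37 - 36)*23 = -73*23 = -1679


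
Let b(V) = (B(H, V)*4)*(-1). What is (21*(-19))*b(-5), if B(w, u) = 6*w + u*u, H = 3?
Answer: 68628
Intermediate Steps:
B(w, u) = u² + 6*w (B(w, u) = 6*w + u² = u² + 6*w)
b(V) = -72 - 4*V² (b(V) = ((V² + 6*3)*4)*(-1) = ((V² + 18)*4)*(-1) = ((18 + V²)*4)*(-1) = (72 + 4*V²)*(-1) = -72 - 4*V²)
(21*(-19))*b(-5) = (21*(-19))*(-72 - 4*(-5)²) = -399*(-72 - 4*25) = -399*(-72 - 100) = -399*(-172) = 68628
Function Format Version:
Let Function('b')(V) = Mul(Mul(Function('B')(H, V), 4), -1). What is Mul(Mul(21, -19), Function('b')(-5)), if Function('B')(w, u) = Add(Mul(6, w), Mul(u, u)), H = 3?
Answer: 68628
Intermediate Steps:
Function('B')(w, u) = Add(Pow(u, 2), Mul(6, w)) (Function('B')(w, u) = Add(Mul(6, w), Pow(u, 2)) = Add(Pow(u, 2), Mul(6, w)))
Function('b')(V) = Add(-72, Mul(-4, Pow(V, 2))) (Function('b')(V) = Mul(Mul(Add(Pow(V, 2), Mul(6, 3)), 4), -1) = Mul(Mul(Add(Pow(V, 2), 18), 4), -1) = Mul(Mul(Add(18, Pow(V, 2)), 4), -1) = Mul(Add(72, Mul(4, Pow(V, 2))), -1) = Add(-72, Mul(-4, Pow(V, 2))))
Mul(Mul(21, -19), Function('b')(-5)) = Mul(Mul(21, -19), Add(-72, Mul(-4, Pow(-5, 2)))) = Mul(-399, Add(-72, Mul(-4, 25))) = Mul(-399, Add(-72, -100)) = Mul(-399, -172) = 68628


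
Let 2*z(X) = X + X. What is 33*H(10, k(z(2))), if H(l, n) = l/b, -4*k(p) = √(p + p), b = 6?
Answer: 55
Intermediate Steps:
z(X) = X (z(X) = (X + X)/2 = (2*X)/2 = X)
k(p) = -√2*√p/4 (k(p) = -√(p + p)/4 = -√2*√p/4)
H(l, n) = l/6
33*H(10, k(z(2))) = 33*((⅙)*10) = 33*(5/3) = 55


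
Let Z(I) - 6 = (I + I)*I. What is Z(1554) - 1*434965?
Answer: 4394873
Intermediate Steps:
Z(I) = 6 + 2*I² (Z(I) = 6 + (I + I)*I = 6 + (2*I)*I = 6 + 2*I²)
Z(1554) - 1*434965 = (6 + 2*1554²) - 1*434965 = (6 + 2*2414916) - 434965 = (6 + 4829832) - 434965 = 4829838 - 434965 = 4394873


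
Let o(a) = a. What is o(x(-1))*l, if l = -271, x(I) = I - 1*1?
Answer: 542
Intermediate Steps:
x(I) = -1 + I (x(I) = I - 1 = -1 + I)
o(x(-1))*l = (-1 - 1)*(-271) = -2*(-271) = 542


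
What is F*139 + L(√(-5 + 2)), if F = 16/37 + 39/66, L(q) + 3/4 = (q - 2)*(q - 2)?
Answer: 231981/1628 - 4*I*√3 ≈ 142.49 - 6.9282*I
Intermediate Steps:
L(q) = -¾ + (-2 + q)² (L(q) = -¾ + (q - 2)*(q - 2) = -¾ + (-2 + q)*(-2 + q) = -¾ + (-2 + q)²)
F = 833/814 (F = 16*(1/37) + 39*(1/66) = 16/37 + 13/22 = 833/814 ≈ 1.0233)
F*139 + L(√(-5 + 2)) = (833/814)*139 + (-¾ + (-2 + √(-5 + 2))²) = 115787/814 + (-¾ + (-2 + √(-3))²) = 115787/814 + (-¾ + (-2 + I*√3)²) = 230353/1628 + (-2 + I*√3)²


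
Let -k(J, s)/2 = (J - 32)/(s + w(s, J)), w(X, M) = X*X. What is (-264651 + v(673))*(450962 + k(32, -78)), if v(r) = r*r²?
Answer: 137343438116492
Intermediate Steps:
w(X, M) = X²
k(J, s) = -2*(-32 + J)/(s + s²) (k(J, s) = -2*(J - 32)/(s + s²) = -2*(-32 + J)/(s + s²))
v(r) = r³
(-264651 + v(673))*(450962 + k(32, -78)) = (-264651 + 673³)*(450962 + 2*(32 - 1*32)/(-78*(1 - 78))) = (-264651 + 304821217)*(450962 + 2*(-1/78)*(32 - 32)/(-77)) = 304556566*(450962 + 2*(-1/78)*(-1/77)*0) = 304556566*(450962 + 0) = 304556566*450962 = 137343438116492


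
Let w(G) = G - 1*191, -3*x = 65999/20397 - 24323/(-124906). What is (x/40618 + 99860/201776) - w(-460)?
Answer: 637661102919351806972/978766104452324877 ≈ 651.50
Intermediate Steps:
x = -8739787325/7643123046 (x = -(65999/20397 - 24323/(-124906))/3 = -(65999*(1/20397) - 24323*(-1/124906))/3 = -(65999/20397 + 24323/124906)/3 = -1/3*8739787325/2547707682 = -8739787325/7643123046 ≈ -1.1435)
w(G) = -191 + G (w(G) = G - 191 = -191 + G)
(x/40618 + 99860/201776) - w(-460) = (-8739787325/7643123046/40618 + 99860/201776) - (-191 - 460) = (-8739787325/7643123046*1/40618 + 99860*(1/201776)) - 1*(-651) = (-8739787325/310448371882428 + 24965/50444) + 651 = 484368920888312045/978766104452324877 + 651 = 637661102919351806972/978766104452324877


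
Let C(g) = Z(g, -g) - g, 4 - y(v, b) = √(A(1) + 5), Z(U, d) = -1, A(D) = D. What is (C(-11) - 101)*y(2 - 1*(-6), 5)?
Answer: -364 + 91*√6 ≈ -141.10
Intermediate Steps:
y(v, b) = 4 - √6 (y(v, b) = 4 - √(1 + 5) = 4 - √6)
C(g) = -1 - g
(C(-11) - 101)*y(2 - 1*(-6), 5) = ((-1 - 1*(-11)) - 101)*(4 - √6) = ((-1 + 11) - 101)*(4 - √6) = (10 - 101)*(4 - √6) = -91*(4 - √6) = -364 + 91*√6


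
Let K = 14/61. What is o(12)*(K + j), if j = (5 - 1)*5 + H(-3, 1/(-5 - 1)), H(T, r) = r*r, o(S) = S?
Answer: 44485/183 ≈ 243.09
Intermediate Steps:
H(T, r) = r**2
K = 14/61 (K = 14*(1/61) = 14/61 ≈ 0.22951)
j = 721/36 (j = (5 - 1)*5 + (1/(-5 - 1))**2 = 4*5 + (1/(-6))**2 = 20 + (-1/6)**2 = 20 + 1/36 = 721/36 ≈ 20.028)
o(12)*(K + j) = 12*(14/61 + 721/36) = 12*(44485/2196) = 44485/183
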